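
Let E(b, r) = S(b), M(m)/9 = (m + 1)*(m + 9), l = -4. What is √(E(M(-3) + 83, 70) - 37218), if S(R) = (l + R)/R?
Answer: I*√930421/5 ≈ 192.92*I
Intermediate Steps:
M(m) = 9*(1 + m)*(9 + m) (M(m) = 9*((m + 1)*(m + 9)) = 9*((1 + m)*(9 + m)) = 9*(1 + m)*(9 + m))
S(R) = (-4 + R)/R
E(b, r) = (-4 + b)/b
√(E(M(-3) + 83, 70) - 37218) = √((-4 + ((81 + 9*(-3)² + 90*(-3)) + 83))/((81 + 9*(-3)² + 90*(-3)) + 83) - 37218) = √((-4 + ((81 + 9*9 - 270) + 83))/((81 + 9*9 - 270) + 83) - 37218) = √((-4 + ((81 + 81 - 270) + 83))/((81 + 81 - 270) + 83) - 37218) = √((-4 + (-108 + 83))/(-108 + 83) - 37218) = √((-4 - 25)/(-25) - 37218) = √(-1/25*(-29) - 37218) = √(29/25 - 37218) = √(-930421/25) = I*√930421/5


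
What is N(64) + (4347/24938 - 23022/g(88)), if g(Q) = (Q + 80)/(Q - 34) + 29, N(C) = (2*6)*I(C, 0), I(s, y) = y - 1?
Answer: -5252332425/7207082 ≈ -728.77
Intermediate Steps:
I(s, y) = -1 + y
N(C) = -12 (N(C) = (2*6)*(-1 + 0) = 12*(-1) = -12)
g(Q) = 29 + (80 + Q)/(-34 + Q) (g(Q) = (80 + Q)/(-34 + Q) + 29 = 29 + (80 + Q)/(-34 + Q))
N(64) + (4347/24938 - 23022/g(88)) = -12 + (4347/24938 - 23022*(-34 + 88)/(6*(-151 + 5*88))) = -12 + (4347*(1/24938) - 23022*9/(-151 + 440)) = -12 + (4347/24938 - 23022/(6*(1/54)*289)) = -12 + (4347/24938 - 23022/289/9) = -12 + (4347/24938 - 23022*9/289) = -12 + (4347/24938 - 207198/289) = -12 - 5165847441/7207082 = -5252332425/7207082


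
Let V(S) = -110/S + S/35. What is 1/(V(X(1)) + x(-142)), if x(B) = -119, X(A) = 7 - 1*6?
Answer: -35/8014 ≈ -0.0043674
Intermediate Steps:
X(A) = 1 (X(A) = 7 - 6 = 1)
V(S) = -110/S + S/35 (V(S) = -110/S + S*(1/35) = -110/S + S/35)
1/(V(X(1)) + x(-142)) = 1/((-110/1 + (1/35)*1) - 119) = 1/((-110*1 + 1/35) - 119) = 1/((-110 + 1/35) - 119) = 1/(-3849/35 - 119) = 1/(-8014/35) = -35/8014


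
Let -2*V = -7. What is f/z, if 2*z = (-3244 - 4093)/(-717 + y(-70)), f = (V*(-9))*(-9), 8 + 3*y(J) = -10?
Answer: 409941/7337 ≈ 55.873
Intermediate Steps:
V = 7/2 (V = -½*(-7) = 7/2 ≈ 3.5000)
y(J) = -6 (y(J) = -8/3 + (⅓)*(-10) = -8/3 - 10/3 = -6)
f = 567/2 (f = ((7/2)*(-9))*(-9) = -63/2*(-9) = 567/2 ≈ 283.50)
z = 7337/1446 (z = ((-3244 - 4093)/(-717 - 6))/2 = (-7337/(-723))/2 = (-7337*(-1/723))/2 = (½)*(7337/723) = 7337/1446 ≈ 5.0740)
f/z = 567/(2*(7337/1446)) = (567/2)*(1446/7337) = 409941/7337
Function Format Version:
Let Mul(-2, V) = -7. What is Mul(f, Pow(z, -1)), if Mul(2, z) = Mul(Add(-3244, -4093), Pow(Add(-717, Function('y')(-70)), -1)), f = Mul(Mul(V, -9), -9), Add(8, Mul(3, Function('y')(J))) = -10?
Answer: Rational(409941, 7337) ≈ 55.873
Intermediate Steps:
V = Rational(7, 2) (V = Mul(Rational(-1, 2), -7) = Rational(7, 2) ≈ 3.5000)
Function('y')(J) = -6 (Function('y')(J) = Add(Rational(-8, 3), Mul(Rational(1, 3), -10)) = Add(Rational(-8, 3), Rational(-10, 3)) = -6)
f = Rational(567, 2) (f = Mul(Mul(Rational(7, 2), -9), -9) = Mul(Rational(-63, 2), -9) = Rational(567, 2) ≈ 283.50)
z = Rational(7337, 1446) (z = Mul(Rational(1, 2), Mul(Add(-3244, -4093), Pow(Add(-717, -6), -1))) = Mul(Rational(1, 2), Mul(-7337, Pow(-723, -1))) = Mul(Rational(1, 2), Mul(-7337, Rational(-1, 723))) = Mul(Rational(1, 2), Rational(7337, 723)) = Rational(7337, 1446) ≈ 5.0740)
Mul(f, Pow(z, -1)) = Mul(Rational(567, 2), Pow(Rational(7337, 1446), -1)) = Mul(Rational(567, 2), Rational(1446, 7337)) = Rational(409941, 7337)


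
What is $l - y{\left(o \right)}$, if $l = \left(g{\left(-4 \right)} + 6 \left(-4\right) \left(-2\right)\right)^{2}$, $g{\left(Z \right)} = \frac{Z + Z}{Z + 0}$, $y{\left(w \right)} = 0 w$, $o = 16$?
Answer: $2500$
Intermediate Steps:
$y{\left(w \right)} = 0$
$g{\left(Z \right)} = 2$ ($g{\left(Z \right)} = \frac{2 Z}{Z} = 2$)
$l = 2500$ ($l = \left(2 + 6 \left(-4\right) \left(-2\right)\right)^{2} = \left(2 - -48\right)^{2} = \left(2 + 48\right)^{2} = 50^{2} = 2500$)
$l - y{\left(o \right)} = 2500 - 0 = 2500 + 0 = 2500$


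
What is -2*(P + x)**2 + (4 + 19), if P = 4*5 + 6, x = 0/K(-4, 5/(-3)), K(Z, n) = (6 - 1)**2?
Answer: -1329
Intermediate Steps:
K(Z, n) = 25 (K(Z, n) = 5**2 = 25)
x = 0 (x = 0/25 = 0*(1/25) = 0)
P = 26 (P = 20 + 6 = 26)
-2*(P + x)**2 + (4 + 19) = -2*(26 + 0)**2 + (4 + 19) = -2*26**2 + 23 = -2*676 + 23 = -1352 + 23 = -1329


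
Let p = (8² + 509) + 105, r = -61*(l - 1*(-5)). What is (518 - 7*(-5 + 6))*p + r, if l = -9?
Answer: 346702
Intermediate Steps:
r = 244 (r = -61*(-9 - 1*(-5)) = -61*(-9 + 5) = -61*(-4) = 244)
p = 678 (p = (64 + 509) + 105 = 573 + 105 = 678)
(518 - 7*(-5 + 6))*p + r = (518 - 7*(-5 + 6))*678 + 244 = (518 - 7)*678 + 244 = 511*678 + 244 = 346458 + 244 = 346702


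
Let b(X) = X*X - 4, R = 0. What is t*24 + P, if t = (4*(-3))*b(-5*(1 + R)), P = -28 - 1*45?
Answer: -6121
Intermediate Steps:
P = -73 (P = -28 - 45 = -73)
b(X) = -4 + X² (b(X) = X² - 4 = -4 + X²)
t = -252 (t = (4*(-3))*(-4 + (-5*(1 + 0))²) = -12*(-4 + (-5*1)²) = -12*(-4 + (-5)²) = -12*(-4 + 25) = -12*21 = -252)
t*24 + P = -252*24 - 73 = -6048 - 73 = -6121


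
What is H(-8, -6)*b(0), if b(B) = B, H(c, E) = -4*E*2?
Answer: 0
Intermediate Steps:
H(c, E) = -8*E
H(-8, -6)*b(0) = -8*(-6)*0 = 48*0 = 0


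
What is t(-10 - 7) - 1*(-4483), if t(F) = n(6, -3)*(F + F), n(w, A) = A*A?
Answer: 4177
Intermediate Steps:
n(w, A) = A**2
t(F) = 18*F (t(F) = (-3)**2*(F + F) = 9*(2*F) = 18*F)
t(-10 - 7) - 1*(-4483) = 18*(-10 - 7) - 1*(-4483) = 18*(-17) + 4483 = -306 + 4483 = 4177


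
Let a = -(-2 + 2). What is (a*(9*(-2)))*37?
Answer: 0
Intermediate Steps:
a = 0 (a = -1*0 = 0)
(a*(9*(-2)))*37 = (0*(9*(-2)))*37 = (0*(-18))*37 = 0*37 = 0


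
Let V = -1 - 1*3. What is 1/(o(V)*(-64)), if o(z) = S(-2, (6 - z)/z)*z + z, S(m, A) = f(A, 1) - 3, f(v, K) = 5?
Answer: 1/768 ≈ 0.0013021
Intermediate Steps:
V = -4 (V = -1 - 3 = -4)
S(m, A) = 2 (S(m, A) = 5 - 3 = 2)
o(z) = 3*z (o(z) = 2*z + z = 3*z)
1/(o(V)*(-64)) = 1/((3*(-4))*(-64)) = 1/(-12*(-64)) = 1/768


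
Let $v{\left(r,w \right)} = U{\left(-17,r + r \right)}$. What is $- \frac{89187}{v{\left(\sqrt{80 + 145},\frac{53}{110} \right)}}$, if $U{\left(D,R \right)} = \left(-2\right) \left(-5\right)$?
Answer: $- \frac{89187}{10} \approx -8918.7$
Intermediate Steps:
$U{\left(D,R \right)} = 10$
$v{\left(r,w \right)} = 10$
$- \frac{89187}{v{\left(\sqrt{80 + 145},\frac{53}{110} \right)}} = - \frac{89187}{10}$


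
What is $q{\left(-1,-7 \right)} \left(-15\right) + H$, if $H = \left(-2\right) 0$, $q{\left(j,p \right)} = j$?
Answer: $15$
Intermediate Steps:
$H = 0$
$q{\left(-1,-7 \right)} \left(-15\right) + H = \left(-1\right) \left(-15\right) + 0 = 15 + 0 = 15$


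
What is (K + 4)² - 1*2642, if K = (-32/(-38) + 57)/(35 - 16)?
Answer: -337841233/130321 ≈ -2592.4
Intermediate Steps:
K = 1099/361 (K = (-32*(-1/38) + 57)/19 = (16/19 + 57)*(1/19) = (1099/19)*(1/19) = 1099/361 ≈ 3.0443)
(K + 4)² - 1*2642 = (1099/361 + 4)² - 1*2642 = (2543/361)² - 2642 = 6466849/130321 - 2642 = -337841233/130321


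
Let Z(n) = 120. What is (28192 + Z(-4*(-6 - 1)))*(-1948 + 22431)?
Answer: 579914696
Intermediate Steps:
(28192 + Z(-4*(-6 - 1)))*(-1948 + 22431) = (28192 + 120)*(-1948 + 22431) = 28312*20483 = 579914696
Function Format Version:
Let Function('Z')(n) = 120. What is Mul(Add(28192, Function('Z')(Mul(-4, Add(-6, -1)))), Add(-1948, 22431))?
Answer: 579914696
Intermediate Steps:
Mul(Add(28192, Function('Z')(Mul(-4, Add(-6, -1)))), Add(-1948, 22431)) = Mul(Add(28192, 120), Add(-1948, 22431)) = Mul(28312, 20483) = 579914696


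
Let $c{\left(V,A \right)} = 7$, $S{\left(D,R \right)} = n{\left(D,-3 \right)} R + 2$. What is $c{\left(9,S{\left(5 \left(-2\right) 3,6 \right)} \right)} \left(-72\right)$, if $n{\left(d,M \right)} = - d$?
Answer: $-504$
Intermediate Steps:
$S{\left(D,R \right)} = 2 - D R$ ($S{\left(D,R \right)} = - D R + 2 = 2 - D R$)
$c{\left(9,S{\left(5 \left(-2\right) 3,6 \right)} \right)} \left(-72\right) = 7 \left(-72\right) = -504$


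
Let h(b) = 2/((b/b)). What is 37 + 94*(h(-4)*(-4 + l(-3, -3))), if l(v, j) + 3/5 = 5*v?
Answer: -18239/5 ≈ -3647.8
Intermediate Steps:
h(b) = 2 (h(b) = 2/1 = 2*1 = 2)
l(v, j) = -⅗ + 5*v
37 + 94*(h(-4)*(-4 + l(-3, -3))) = 37 + 94*(2*(-4 + (-⅗ + 5*(-3)))) = 37 + 94*(2*(-4 + (-⅗ - 15))) = 37 + 94*(2*(-4 - 78/5)) = 37 + 94*(2*(-98/5)) = 37 + 94*(-196/5) = 37 - 18424/5 = -18239/5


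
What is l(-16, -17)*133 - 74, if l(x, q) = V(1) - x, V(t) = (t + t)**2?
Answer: 2586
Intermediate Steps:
V(t) = 4*t**2 (V(t) = (2*t)**2 = 4*t**2)
l(x, q) = 4 - x (l(x, q) = 4*1**2 - x = 4*1 - x = 4 - x)
l(-16, -17)*133 - 74 = (4 - 1*(-16))*133 - 74 = (4 + 16)*133 - 74 = 20*133 - 74 = 2660 - 74 = 2586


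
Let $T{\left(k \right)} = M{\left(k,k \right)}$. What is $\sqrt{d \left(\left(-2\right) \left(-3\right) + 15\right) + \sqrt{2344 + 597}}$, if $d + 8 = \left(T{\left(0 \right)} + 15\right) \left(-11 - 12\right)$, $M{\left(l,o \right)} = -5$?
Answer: $\sqrt{-4998 + \sqrt{2941}} \approx 70.312 i$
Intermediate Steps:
$T{\left(k \right)} = -5$
$d = -238$ ($d = -8 + \left(-5 + 15\right) \left(-11 - 12\right) = -8 + 10 \left(-23\right) = -8 - 230 = -238$)
$\sqrt{d \left(\left(-2\right) \left(-3\right) + 15\right) + \sqrt{2344 + 597}} = \sqrt{- 238 \left(\left(-2\right) \left(-3\right) + 15\right) + \sqrt{2344 + 597}} = \sqrt{- 238 \left(6 + 15\right) + \sqrt{2941}} = \sqrt{\left(-238\right) 21 + \sqrt{2941}} = \sqrt{-4998 + \sqrt{2941}}$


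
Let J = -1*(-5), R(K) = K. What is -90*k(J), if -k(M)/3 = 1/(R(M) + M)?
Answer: 27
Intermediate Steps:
J = 5
k(M) = -3/(2*M) (k(M) = -3/(M + M) = -3*1/(2*M) = -3/(2*M))
-90*k(J) = -(-135)/5 = -90*(-3/10) = 27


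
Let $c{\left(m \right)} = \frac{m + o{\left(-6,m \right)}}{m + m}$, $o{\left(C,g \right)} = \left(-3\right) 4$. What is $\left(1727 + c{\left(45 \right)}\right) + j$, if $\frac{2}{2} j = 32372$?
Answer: $\frac{1022981}{30} \approx 34099.0$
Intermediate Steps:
$o{\left(C,g \right)} = -12$
$c{\left(m \right)} = \frac{-12 + m}{2 m}$ ($c{\left(m \right)} = \frac{m - 12}{m + m} = \frac{-12 + m}{2 m}$)
$j = 32372$
$\left(1727 + c{\left(45 \right)}\right) + j = \left(1727 + \frac{-12 + 45}{2 \cdot 45}\right) + 32372 = \left(1727 + \frac{1}{2} \cdot \frac{1}{45} \cdot 33\right) + 32372 = \left(1727 + \frac{11}{30}\right) + 32372 = \frac{51821}{30} + 32372 = \frac{1022981}{30}$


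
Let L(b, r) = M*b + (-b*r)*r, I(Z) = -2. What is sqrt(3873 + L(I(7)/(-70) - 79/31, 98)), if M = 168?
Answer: sqrt(664290785)/155 ≈ 166.28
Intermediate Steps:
L(b, r) = 168*b - b*r**2 (L(b, r) = 168*b + (-b*r)*r = 168*b - b*r**2)
sqrt(3873 + L(I(7)/(-70) - 79/31, 98)) = sqrt(3873 + (-2/(-70) - 79/31)*(168 - 1*98**2)) = sqrt(3873 + (-2*(-1/70) - 79*1/31)*(168 - 1*9604)) = sqrt(3873 + (1/35 - 79/31)*(168 - 9604)) = sqrt(3873 - 2734/1085*(-9436)) = sqrt(3873 + 3685432/155) = sqrt(4285747/155) = sqrt(664290785)/155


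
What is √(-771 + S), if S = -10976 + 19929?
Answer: √8182 ≈ 90.454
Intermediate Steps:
S = 8953
√(-771 + S) = √(-771 + 8953) = √8182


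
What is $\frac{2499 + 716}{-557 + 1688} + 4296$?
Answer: $\frac{4861991}{1131} \approx 4298.8$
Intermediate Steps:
$\frac{2499 + 716}{-557 + 1688} + 4296 = \frac{3215}{1131} + 4296 = \frac{4861991}{1131}$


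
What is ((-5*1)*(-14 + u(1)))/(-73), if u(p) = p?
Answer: -65/73 ≈ -0.89041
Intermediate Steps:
((-5*1)*(-14 + u(1)))/(-73) = ((-5*1)*(-14 + 1))/(-73) = -5*(-13)*(-1/73) = 65*(-1/73) = -65/73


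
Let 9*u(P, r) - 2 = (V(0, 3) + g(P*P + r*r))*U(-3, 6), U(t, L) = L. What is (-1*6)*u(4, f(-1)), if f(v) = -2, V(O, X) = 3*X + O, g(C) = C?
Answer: -352/3 ≈ -117.33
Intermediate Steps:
V(O, X) = O + 3*X
u(P, r) = 56/9 + 2*P²/3 + 2*r²/3 (u(P, r) = 2/9 + (((0 + 3*3) + (P*P + r*r))*6)/9 = 2/9 + (((0 + 9) + (P² + r²))*6)/9 = 2/9 + ((9 + (P² + r²))*6)/9 = 2/9 + ((9 + P² + r²)*6)/9 = 2/9 + (54 + 6*P² + 6*r²)/9 = 2/9 + (6 + 2*P²/3 + 2*r²/3) = 56/9 + 2*P²/3 + 2*r²/3)
(-1*6)*u(4, f(-1)) = (-1*6)*(56/9 + (⅔)*4² + (⅔)*(-2)²) = -6*(56/9 + (⅔)*16 + (⅔)*4) = -6*(56/9 + 32/3 + 8/3) = -6*176/9 = -352/3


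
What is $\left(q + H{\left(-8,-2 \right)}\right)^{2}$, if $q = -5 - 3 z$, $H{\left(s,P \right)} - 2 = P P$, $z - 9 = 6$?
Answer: $1936$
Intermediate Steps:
$z = 15$ ($z = 9 + 6 = 15$)
$H{\left(s,P \right)} = 2 + P^{2}$ ($H{\left(s,P \right)} = 2 + P P = 2 + P^{2}$)
$q = -50$ ($q = -5 - 45 = -50$)
$\left(q + H{\left(-8,-2 \right)}\right)^{2} = \left(-50 + \left(2 + \left(-2\right)^{2}\right)\right)^{2} = \left(-50 + \left(2 + 4\right)\right)^{2} = \left(-50 + 6\right)^{2} = \left(-44\right)^{2} = 1936$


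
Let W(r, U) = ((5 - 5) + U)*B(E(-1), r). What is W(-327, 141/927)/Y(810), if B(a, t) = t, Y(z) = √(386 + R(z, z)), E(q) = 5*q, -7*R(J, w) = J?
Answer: -5123*√3311/97438 ≈ -3.0253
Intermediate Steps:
R(J, w) = -J/7
Y(z) = √(386 - z/7)
W(r, U) = U*r (W(r, U) = ((5 - 5) + U)*r = (0 + U)*r = U*r)
W(-327, 141/927)/Y(810) = ((141/927)*(-327))/((√(18914 - 7*810)/7)) = ((141*(1/927))*(-327))/((√(18914 - 5670)/7)) = ((47/309)*(-327))/((√13244/7)) = -5123*√3311/946/103 = -5123*√3311/97438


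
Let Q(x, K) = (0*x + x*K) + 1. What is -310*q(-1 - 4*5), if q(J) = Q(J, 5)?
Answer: 32240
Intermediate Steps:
Q(x, K) = 1 + K*x (Q(x, K) = (0 + K*x) + 1 = K*x + 1 = 1 + K*x)
q(J) = 1 + 5*J
-310*q(-1 - 4*5) = -310*(1 + 5*(-1 - 4*5)) = -310*(1 + 5*(-1 - 20)) = -310*(1 + 5*(-21)) = -310*(1 - 105) = -310*(-104) = 32240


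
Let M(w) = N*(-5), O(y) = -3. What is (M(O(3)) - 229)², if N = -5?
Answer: 41616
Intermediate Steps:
M(w) = 25 (M(w) = -5*(-5) = 25)
(M(O(3)) - 229)² = (25 - 229)² = (-204)² = 41616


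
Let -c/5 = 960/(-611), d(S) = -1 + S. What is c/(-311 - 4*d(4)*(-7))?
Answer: -4800/138697 ≈ -0.034608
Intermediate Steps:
c = 4800/611 (c = -4800/(-611) = -4800*(-1)/611 = -5*(-960/611) = 4800/611 ≈ 7.8560)
c/(-311 - 4*d(4)*(-7)) = 4800/(611*(-311 - 4*(-1 + 4)*(-7))) = 4800/(611*(-311 - 4*3*(-7))) = 4800/(611*(-311 - 12*(-7))) = 4800/(611*(-311 - 1*(-84))) = 4800/(611*(-311 + 84)) = (4800/611)/(-227) = (4800/611)*(-1/227) = -4800/138697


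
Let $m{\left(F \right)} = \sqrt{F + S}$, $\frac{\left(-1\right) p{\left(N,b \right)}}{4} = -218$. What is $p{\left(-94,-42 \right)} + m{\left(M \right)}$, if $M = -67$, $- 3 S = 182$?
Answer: $872 + \frac{i \sqrt{1149}}{3} \approx 872.0 + 11.299 i$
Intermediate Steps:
$S = - \frac{182}{3}$ ($S = \left(- \frac{1}{3}\right) 182 = - \frac{182}{3} \approx -60.667$)
$p{\left(N,b \right)} = 872$ ($p{\left(N,b \right)} = \left(-4\right) \left(-218\right) = 872$)
$m{\left(F \right)} = \sqrt{- \frac{182}{3} + F}$ ($m{\left(F \right)} = \sqrt{F - \frac{182}{3}} = \sqrt{- \frac{182}{3} + F}$)
$p{\left(-94,-42 \right)} + m{\left(M \right)} = 872 + \frac{\sqrt{-546 + 9 \left(-67\right)}}{3} = 872 + \frac{\sqrt{-546 - 603}}{3} = 872 + \frac{\sqrt{-1149}}{3} = 872 + \frac{i \sqrt{1149}}{3}$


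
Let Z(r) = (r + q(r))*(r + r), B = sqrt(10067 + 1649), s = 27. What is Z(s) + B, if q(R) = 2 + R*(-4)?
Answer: -4266 + 2*sqrt(2929) ≈ -4157.8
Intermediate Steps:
B = 2*sqrt(2929) (B = sqrt(11716) = 2*sqrt(2929) ≈ 108.24)
q(R) = 2 - 4*R
Z(r) = 2*r*(2 - 3*r) (Z(r) = (r + (2 - 4*r))*(r + r) = (2 - 3*r)*(2*r) = 2*r*(2 - 3*r))
Z(s) + B = 2*27*(2 - 3*27) + 2*sqrt(2929) = 2*27*(2 - 81) + 2*sqrt(2929) = 2*27*(-79) + 2*sqrt(2929) = -4266 + 2*sqrt(2929)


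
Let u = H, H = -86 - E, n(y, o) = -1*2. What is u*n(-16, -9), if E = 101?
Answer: 374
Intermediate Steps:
n(y, o) = -2
H = -187 (H = -86 - 1*101 = -86 - 101 = -187)
u = -187
u*n(-16, -9) = -187*(-2) = 374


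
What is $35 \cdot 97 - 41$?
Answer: $3354$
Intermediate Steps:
$35 \cdot 97 - 41 = 3395 - 41 = 3354$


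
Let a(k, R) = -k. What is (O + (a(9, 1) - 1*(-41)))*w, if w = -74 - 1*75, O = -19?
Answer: -1937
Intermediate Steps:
w = -149 (w = -74 - 75 = -149)
(O + (a(9, 1) - 1*(-41)))*w = (-19 + (-1*9 - 1*(-41)))*(-149) = (-19 + (-9 + 41))*(-149) = (-19 + 32)*(-149) = 13*(-149) = -1937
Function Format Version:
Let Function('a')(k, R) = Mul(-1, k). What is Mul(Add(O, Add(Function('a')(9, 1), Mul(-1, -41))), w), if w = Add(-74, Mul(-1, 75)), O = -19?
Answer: -1937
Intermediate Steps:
w = -149 (w = Add(-74, -75) = -149)
Mul(Add(O, Add(Function('a')(9, 1), Mul(-1, -41))), w) = Mul(Add(-19, Add(Mul(-1, 9), Mul(-1, -41))), -149) = Mul(Add(-19, Add(-9, 41)), -149) = Mul(Add(-19, 32), -149) = Mul(13, -149) = -1937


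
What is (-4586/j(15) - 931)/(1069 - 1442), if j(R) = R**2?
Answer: 214061/83925 ≈ 2.5506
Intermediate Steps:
(-4586/j(15) - 931)/(1069 - 1442) = (-4586/(15**2) - 931)/(1069 - 1442) = (-4586/225 - 931)/(-373) = (-4586*1/225 - 931)*(-1/373) = (-4586/225 - 931)*(-1/373) = -214061/225*(-1/373) = 214061/83925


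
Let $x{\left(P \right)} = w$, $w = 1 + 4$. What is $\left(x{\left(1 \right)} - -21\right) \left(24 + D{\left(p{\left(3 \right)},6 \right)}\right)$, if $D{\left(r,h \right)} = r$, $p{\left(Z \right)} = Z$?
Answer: $702$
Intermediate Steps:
$w = 5$
$x{\left(P \right)} = 5$
$\left(x{\left(1 \right)} - -21\right) \left(24 + D{\left(p{\left(3 \right)},6 \right)}\right) = \left(5 - -21\right) \left(24 + 3\right) = \left(5 + 21\right) 27 = 26 \cdot 27 = 702$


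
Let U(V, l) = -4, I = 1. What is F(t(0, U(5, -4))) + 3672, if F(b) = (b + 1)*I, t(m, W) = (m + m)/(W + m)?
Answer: 3673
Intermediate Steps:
t(m, W) = 2*m/(W + m) (t(m, W) = (2*m)/(W + m) = 2*m/(W + m))
F(b) = 1 + b (F(b) = (b + 1)*1 = (1 + b)*1 = 1 + b)
F(t(0, U(5, -4))) + 3672 = (1 + 2*0/(-4 + 0)) + 3672 = (1 + 2*0/(-4)) + 3672 = (1 + 2*0*(-¼)) + 3672 = (1 + 0) + 3672 = 1 + 3672 = 3673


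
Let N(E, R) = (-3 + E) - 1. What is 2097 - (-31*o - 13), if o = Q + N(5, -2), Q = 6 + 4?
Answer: 2451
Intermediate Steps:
N(E, R) = -4 + E
Q = 10
o = 11 (o = 10 + (-4 + 5) = 10 + 1 = 11)
2097 - (-31*o - 13) = 2097 - (-31*11 - 13) = 2097 - (-341 - 13) = 2097 - 1*(-354) = 2097 + 354 = 2451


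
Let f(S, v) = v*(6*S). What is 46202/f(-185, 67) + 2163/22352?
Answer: -435922397/831159120 ≈ -0.52448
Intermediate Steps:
f(S, v) = 6*S*v
46202/f(-185, 67) + 2163/22352 = 46202/((6*(-185)*67)) + 2163/22352 = 46202/(-74370) + 2163*(1/22352) = 46202*(-1/74370) + 2163/22352 = -23101/37185 + 2163/22352 = -435922397/831159120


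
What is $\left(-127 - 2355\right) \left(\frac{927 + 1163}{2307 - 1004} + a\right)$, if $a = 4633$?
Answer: $- \frac{14988522498}{1303} \approx -1.1503 \cdot 10^{7}$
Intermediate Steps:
$\left(-127 - 2355\right) \left(\frac{927 + 1163}{2307 - 1004} + a\right) = \left(-127 - 2355\right) \left(\frac{927 + 1163}{2307 - 1004} + 4633\right) = - 2482 \left(\frac{2090}{1303} + 4633\right) = \left(-2482\right) \frac{6038889}{1303} = - \frac{14988522498}{1303}$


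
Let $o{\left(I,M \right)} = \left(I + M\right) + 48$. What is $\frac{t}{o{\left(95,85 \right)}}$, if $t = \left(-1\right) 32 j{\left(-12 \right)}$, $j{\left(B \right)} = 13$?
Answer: $- \frac{104}{57} \approx -1.8246$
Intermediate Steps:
$o{\left(I,M \right)} = 48 + I + M$
$t = -416$ ($t = \left(-1\right) 32 \cdot 13 = \left(-32\right) 13 = -416$)
$\frac{t}{o{\left(95,85 \right)}} = - \frac{416}{48 + 95 + 85} = - \frac{416}{228} = \left(-416\right) \frac{1}{228} = - \frac{104}{57}$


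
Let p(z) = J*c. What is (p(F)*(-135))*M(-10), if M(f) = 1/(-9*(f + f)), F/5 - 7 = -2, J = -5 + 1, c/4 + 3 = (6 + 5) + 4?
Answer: 144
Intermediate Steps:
c = 48 (c = -12 + 4*((6 + 5) + 4) = -12 + 4*(11 + 4) = -12 + 4*15 = -12 + 60 = 48)
J = -4
F = 25 (F = 35 + 5*(-2) = 35 - 10 = 25)
p(z) = -192 (p(z) = -4*48 = -192)
M(f) = -1/(18*f) (M(f) = 1/(-18*f) = -1/(18*f))
(p(F)*(-135))*M(-10) = (-192*(-135))*(-1/18/(-10)) = 25920*(-1/18*(-⅒)) = 25920*(1/180) = 144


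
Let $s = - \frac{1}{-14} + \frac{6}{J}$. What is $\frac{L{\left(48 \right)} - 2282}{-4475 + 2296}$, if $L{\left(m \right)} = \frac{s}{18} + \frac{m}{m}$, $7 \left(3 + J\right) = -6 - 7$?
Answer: $\frac{9772081}{9334836} \approx 1.0468$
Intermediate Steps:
$J = - \frac{34}{7}$ ($J = -3 + \frac{-6 - 7}{7} = -3 + \frac{1}{7} \left(-13\right) = -3 - \frac{13}{7} = - \frac{34}{7} \approx -4.8571$)
$s = - \frac{277}{238}$ ($s = - \frac{1}{-14} + \frac{6}{- \frac{34}{7}} = \left(-1\right) \left(- \frac{1}{14}\right) + 6 \left(- \frac{7}{34}\right) = \frac{1}{14} - \frac{21}{17} = - \frac{277}{238} \approx -1.1639$)
$L{\left(m \right)} = \frac{4007}{4284}$ ($L{\left(m \right)} = - \frac{277}{238 \cdot 18} + \frac{m}{m} = \left(- \frac{277}{238}\right) \frac{1}{18} + 1 = - \frac{277}{4284} + 1 = \frac{4007}{4284}$)
$\frac{L{\left(48 \right)} - 2282}{-4475 + 2296} = \frac{\frac{4007}{4284} - 2282}{-4475 + 2296} = - \frac{9772081}{4284 \left(-2179\right)} = \left(- \frac{9772081}{4284}\right) \left(- \frac{1}{2179}\right) = \frac{9772081}{9334836}$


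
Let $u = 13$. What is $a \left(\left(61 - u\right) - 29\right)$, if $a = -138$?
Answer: $-2622$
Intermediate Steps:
$a \left(\left(61 - u\right) - 29\right) = - 138 \left(\left(61 - 13\right) - 29\right) = - 138 \left(48 - 29\right) = \left(-138\right) 19 = -2622$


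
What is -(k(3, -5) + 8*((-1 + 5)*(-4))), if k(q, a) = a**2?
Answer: 103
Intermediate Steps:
-(k(3, -5) + 8*((-1 + 5)*(-4))) = -((-5)**2 + 8*((-1 + 5)*(-4))) = -(25 + 8*(4*(-4))) = -(25 + 8*(-16)) = -(25 - 128) = -1*(-103) = 103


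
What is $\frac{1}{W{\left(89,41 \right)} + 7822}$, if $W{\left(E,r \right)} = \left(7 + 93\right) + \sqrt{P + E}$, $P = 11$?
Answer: $\frac{1}{7932} \approx 0.00012607$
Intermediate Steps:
$W{\left(E,r \right)} = 100 + \sqrt{11 + E}$ ($W{\left(E,r \right)} = \left(7 + 93\right) + \sqrt{11 + E} = 100 + \sqrt{11 + E}$)
$\frac{1}{W{\left(89,41 \right)} + 7822} = \frac{1}{\left(100 + \sqrt{11 + 89}\right) + 7822} = \frac{1}{\left(100 + \sqrt{100}\right) + 7822} = \frac{1}{\left(100 + 10\right) + 7822} = \frac{1}{110 + 7822} = \frac{1}{7932}$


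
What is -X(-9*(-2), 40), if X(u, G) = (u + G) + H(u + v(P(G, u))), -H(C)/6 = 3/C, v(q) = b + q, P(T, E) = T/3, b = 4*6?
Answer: -4787/83 ≈ -57.675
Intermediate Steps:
b = 24
P(T, E) = T/3 (P(T, E) = T*(1/3) = T/3)
v(q) = 24 + q
H(C) = -18/C
X(u, G) = G + u - 18/(24 + u + G/3) (X(u, G) = (u + G) - 18/(u + (24 + G/3)) = (G + u) - 18/(24 + u + G/3) = G + u - 18/(24 + u + G/3))
-X(-9*(-2), 40) = -(-54 + (40 - 9*(-2))*(72 + 40 + 3*(-9*(-2))))/(72 + 40 + 3*(-9*(-2))) = -(-54 + (40 + 18)*(72 + 40 + 3*18))/(72 + 40 + 3*18) = -(-54 + 58*(72 + 40 + 54))/(72 + 40 + 54) = -(-54 + 58*166)/166 = -(-54 + 9628)/166 = -9574/166 = -1*4787/83 = -4787/83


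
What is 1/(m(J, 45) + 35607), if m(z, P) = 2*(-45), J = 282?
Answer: 1/35517 ≈ 2.8156e-5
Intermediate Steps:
m(z, P) = -90
1/(m(J, 45) + 35607) = 1/(-90 + 35607) = 1/35517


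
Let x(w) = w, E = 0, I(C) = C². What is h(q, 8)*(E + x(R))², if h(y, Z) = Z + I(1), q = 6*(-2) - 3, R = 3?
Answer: 81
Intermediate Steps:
q = -15 (q = -12 - 3 = -15)
h(y, Z) = 1 + Z (h(y, Z) = Z + 1² = Z + 1 = 1 + Z)
h(q, 8)*(E + x(R))² = (1 + 8)*(0 + 3)² = 9*3² = 9*9 = 81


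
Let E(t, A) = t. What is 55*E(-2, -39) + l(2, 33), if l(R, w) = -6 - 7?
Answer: -123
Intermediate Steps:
l(R, w) = -13
55*E(-2, -39) + l(2, 33) = 55*(-2) - 13 = -110 - 13 = -123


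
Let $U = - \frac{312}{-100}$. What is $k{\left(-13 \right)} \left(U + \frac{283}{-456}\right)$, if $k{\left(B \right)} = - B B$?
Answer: $- \frac{4815317}{11400} \approx -422.4$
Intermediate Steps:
$U = \frac{78}{25}$ ($U = \left(-312\right) \left(- \frac{1}{100}\right) = \frac{78}{25} \approx 3.12$)
$k{\left(B \right)} = - B^{2}$
$k{\left(-13 \right)} \left(U + \frac{283}{-456}\right) = - \left(-13\right)^{2} \left(\frac{78}{25} + \frac{283}{-456}\right) = \left(-1\right) 169 \left(\frac{78}{25} + 283 \left(- \frac{1}{456}\right)\right) = - 169 \left(\frac{78}{25} - \frac{283}{456}\right) = \left(-169\right) \frac{28493}{11400} = - \frac{4815317}{11400}$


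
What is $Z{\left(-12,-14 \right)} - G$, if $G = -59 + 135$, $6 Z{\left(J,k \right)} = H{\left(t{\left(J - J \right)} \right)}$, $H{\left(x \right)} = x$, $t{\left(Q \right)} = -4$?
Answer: $- \frac{230}{3} \approx -76.667$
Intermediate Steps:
$Z{\left(J,k \right)} = - \frac{2}{3}$ ($Z{\left(J,k \right)} = \frac{1}{6} \left(-4\right) = - \frac{2}{3}$)
$G = 76$
$Z{\left(-12,-14 \right)} - G = - \frac{2}{3} - 76 = - \frac{230}{3}$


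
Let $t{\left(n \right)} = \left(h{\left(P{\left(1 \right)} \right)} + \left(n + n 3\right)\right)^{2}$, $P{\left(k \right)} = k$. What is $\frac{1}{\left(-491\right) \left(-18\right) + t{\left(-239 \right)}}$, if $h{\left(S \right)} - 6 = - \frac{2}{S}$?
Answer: $\frac{1}{915142} \approx 1.0927 \cdot 10^{-6}$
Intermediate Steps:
$h{\left(S \right)} = 6 - \frac{2}{S}$
$t{\left(n \right)} = \left(4 + 4 n\right)^{2}$ ($t{\left(n \right)} = \left(\left(6 - \frac{2}{1}\right) + \left(n + n 3\right)\right)^{2} = \left(\left(6 - 2\right) + \left(n + 3 n\right)\right)^{2} = \left(\left(6 - 2\right) + 4 n\right)^{2} = \left(4 + 4 n\right)^{2}$)
$\frac{1}{\left(-491\right) \left(-18\right) + t{\left(-239 \right)}} = \frac{1}{\left(-491\right) \left(-18\right) + 16 \left(1 - 239\right)^{2}} = \frac{1}{8838 + 16 \left(-238\right)^{2}} = \frac{1}{8838 + 16 \cdot 56644} = \frac{1}{8838 + 906304} = \frac{1}{915142}$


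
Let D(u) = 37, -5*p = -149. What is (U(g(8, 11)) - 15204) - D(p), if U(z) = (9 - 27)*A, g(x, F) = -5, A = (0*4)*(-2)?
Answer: -15241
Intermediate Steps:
p = 149/5 (p = -⅕*(-149) = 149/5 ≈ 29.800)
A = 0 (A = 0*(-2) = 0)
U(z) = 0 (U(z) = (9 - 27)*0 = -18*0 = 0)
(U(g(8, 11)) - 15204) - D(p) = (0 - 15204) - 1*37 = -15204 - 37 = -15241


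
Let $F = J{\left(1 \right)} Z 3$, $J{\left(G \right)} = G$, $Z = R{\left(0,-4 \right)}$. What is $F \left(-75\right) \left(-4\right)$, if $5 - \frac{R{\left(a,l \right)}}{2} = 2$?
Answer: $5400$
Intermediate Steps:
$R{\left(a,l \right)} = 6$ ($R{\left(a,l \right)} = 10 - 4 = 6$)
$Z = 6$
$F = 18$ ($F = 1 \cdot 6 \cdot 3 = 6 \cdot 3 = 18$)
$F \left(-75\right) \left(-4\right) = 18 \left(-75\right) \left(-4\right) = \left(-1350\right) \left(-4\right) = 5400$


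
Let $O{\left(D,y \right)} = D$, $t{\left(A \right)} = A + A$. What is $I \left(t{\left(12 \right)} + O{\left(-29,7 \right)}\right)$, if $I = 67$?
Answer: $-335$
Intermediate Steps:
$t{\left(A \right)} = 2 A$
$I \left(t{\left(12 \right)} + O{\left(-29,7 \right)}\right) = 67 \left(2 \cdot 12 - 29\right) = 67 \left(24 - 29\right) = 67 \left(-5\right) = -335$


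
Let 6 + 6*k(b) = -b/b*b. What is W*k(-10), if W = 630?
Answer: 420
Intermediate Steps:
k(b) = -1 - b/6 (k(b) = -1 + (-b/b*b)/6 = -1 + (-b)/6 = -1 - b/6)
W*k(-10) = 630*(-1 - ⅙*(-10)) = 630*(-1 + 5/3) = 630*(⅔) = 420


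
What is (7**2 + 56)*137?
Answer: 14385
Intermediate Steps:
(7**2 + 56)*137 = (49 + 56)*137 = 105*137 = 14385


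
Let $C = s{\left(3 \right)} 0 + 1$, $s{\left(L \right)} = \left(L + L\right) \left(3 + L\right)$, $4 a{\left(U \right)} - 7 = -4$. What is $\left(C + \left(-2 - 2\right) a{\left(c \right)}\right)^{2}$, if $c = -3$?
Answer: $4$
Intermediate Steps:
$a{\left(U \right)} = \frac{3}{4}$ ($a{\left(U \right)} = \frac{7}{4} + \frac{1}{4} \left(-4\right) = \frac{7}{4} - 1 = \frac{3}{4}$)
$s{\left(L \right)} = 2 L \left(3 + L\right)$
$C = 1$ ($C = 2 \cdot 3 \left(3 + 3\right) 0 + 1 = 2 \cdot 3 \cdot 6 \cdot 0 + 1 = 36 \cdot 0 + 1 = 0 + 1 = 1$)
$\left(C + \left(-2 - 2\right) a{\left(c \right)}\right)^{2} = \left(1 + \left(-2 - 2\right) \frac{3}{4}\right)^{2} = \left(1 - 3\right)^{2} = \left(-2\right)^{2} = 4$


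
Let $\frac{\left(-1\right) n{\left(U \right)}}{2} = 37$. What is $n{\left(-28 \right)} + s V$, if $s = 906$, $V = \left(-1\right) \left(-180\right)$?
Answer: $163006$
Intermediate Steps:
$n{\left(U \right)} = -74$ ($n{\left(U \right)} = \left(-2\right) 37 = -74$)
$V = 180$
$n{\left(-28 \right)} + s V = -74 + 906 \cdot 180 = -74 + 163080 = 163006$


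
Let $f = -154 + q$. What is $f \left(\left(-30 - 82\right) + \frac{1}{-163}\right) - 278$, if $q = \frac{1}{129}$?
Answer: $\frac{356829799}{21027} \approx 16970.0$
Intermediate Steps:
$q = \frac{1}{129} \approx 0.0077519$
$f = - \frac{19865}{129}$ ($f = -154 + \frac{1}{129} = - \frac{19865}{129} \approx -153.99$)
$f \left(\left(-30 - 82\right) + \frac{1}{-163}\right) - 278 = - \frac{19865 \left(\left(-30 - 82\right) + \frac{1}{-163}\right)}{129} - 278 = - \frac{19865 \left(-112 - \frac{1}{163}\right)}{129} - 278 = \left(- \frac{19865}{129}\right) \left(- \frac{18257}{163}\right) - 278 = \frac{362675305}{21027} - 278 = \frac{356829799}{21027}$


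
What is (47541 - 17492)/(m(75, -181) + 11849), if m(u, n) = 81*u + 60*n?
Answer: 30049/7064 ≈ 4.2538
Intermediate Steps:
m(u, n) = 60*n + 81*u
(47541 - 17492)/(m(75, -181) + 11849) = (47541 - 17492)/((60*(-181) + 81*75) + 11849) = 30049/((-10860 + 6075) + 11849) = 30049/(-4785 + 11849) = 30049/7064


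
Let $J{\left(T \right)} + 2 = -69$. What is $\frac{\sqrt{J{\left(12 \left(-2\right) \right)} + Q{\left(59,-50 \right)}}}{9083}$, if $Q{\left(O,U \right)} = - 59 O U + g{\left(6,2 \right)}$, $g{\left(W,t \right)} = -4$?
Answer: $\frac{5 \sqrt{6959}}{9083} \approx 0.045921$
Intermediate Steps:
$Q{\left(O,U \right)} = -4 - 59 O U$ ($Q{\left(O,U \right)} = - 59 O U - 4 = -4 - 59 O U$)
$J{\left(T \right)} = -71$ ($J{\left(T \right)} = -2 - 69 = -71$)
$\frac{\sqrt{J{\left(12 \left(-2\right) \right)} + Q{\left(59,-50 \right)}}}{9083} = \frac{\sqrt{-71 - \left(4 + 3481 \left(-50\right)\right)}}{9083} = \sqrt{-71 + \left(-4 + 174050\right)} \frac{1}{9083} = \sqrt{-71 + 174046} \cdot \frac{1}{9083} = \sqrt{173975} \cdot \frac{1}{9083} = 5 \sqrt{6959} \cdot \frac{1}{9083} = \frac{5 \sqrt{6959}}{9083}$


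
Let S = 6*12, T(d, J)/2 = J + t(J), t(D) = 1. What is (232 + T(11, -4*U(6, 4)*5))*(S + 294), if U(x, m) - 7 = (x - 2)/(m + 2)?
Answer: -26596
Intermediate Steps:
U(x, m) = 7 + (-2 + x)/(2 + m) (U(x, m) = 7 + (x - 2)/(m + 2) = 7 + (-2 + x)/(2 + m))
T(d, J) = 2 + 2*J (T(d, J) = 2*(J + 1) = 2*(1 + J) = 2 + 2*J)
S = 72
(232 + T(11, -4*U(6, 4)*5))*(S + 294) = (232 + (2 + 2*(-4*(12 + 6 + 7*4)/(2 + 4)*5)))*(72 + 294) = (232 + (2 + 2*(-4*(12 + 6 + 28)/6*5)))*366 = (232 + (2 + 2*(-2*46/3*5)))*366 = (232 + (2 + 2*(-4*23/3*5)))*366 = (232 + (2 + 2*(-92/3*5)))*366 = (232 + (2 + 2*(-460/3)))*366 = (232 + (2 - 920/3))*366 = (232 - 914/3)*366 = -218/3*366 = -26596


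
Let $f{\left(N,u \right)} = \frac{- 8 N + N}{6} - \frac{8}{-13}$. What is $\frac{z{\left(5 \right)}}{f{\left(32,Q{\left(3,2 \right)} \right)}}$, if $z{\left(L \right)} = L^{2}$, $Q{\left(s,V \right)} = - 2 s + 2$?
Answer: $- \frac{975}{1432} \approx -0.68087$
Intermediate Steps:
$Q{\left(s,V \right)} = 2 - 2 s$
$f{\left(N,u \right)} = \frac{8}{13} - \frac{7 N}{6}$ ($f{\left(N,u \right)} = - 7 N \frac{1}{6} - - \frac{8}{13} = - \frac{7 N}{6} + \frac{8}{13} = \frac{8}{13} - \frac{7 N}{6}$)
$\frac{z{\left(5 \right)}}{f{\left(32,Q{\left(3,2 \right)} \right)}} = \frac{5^{2}}{\frac{8}{13} - \frac{112}{3}} = \frac{25}{\frac{8}{13} - \frac{112}{3}} = \frac{25}{- \frac{1432}{39}} = 25 \left(- \frac{39}{1432}\right) = - \frac{975}{1432}$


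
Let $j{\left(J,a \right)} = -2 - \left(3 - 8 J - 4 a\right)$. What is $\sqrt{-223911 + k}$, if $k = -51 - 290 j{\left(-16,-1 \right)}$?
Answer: $2 i \sqrt{46058} \approx 429.22 i$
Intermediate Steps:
$j{\left(J,a \right)} = -5 + 4 a + 8 J$ ($j{\left(J,a \right)} = -2 - \left(3 - 8 J - 4 a\right) = -2 + \left(-3 + 4 a + 8 J\right) = -5 + 4 a + 8 J$)
$k = 39679$ ($k = -51 - 290 \left(-5 + 4 \left(-1\right) + 8 \left(-16\right)\right) = -51 - 290 \left(-5 - 4 - 128\right) = -51 - -39730 = -51 + 39730 = 39679$)
$\sqrt{-223911 + k} = \sqrt{-223911 + 39679} = \sqrt{-184232} = 2 i \sqrt{46058}$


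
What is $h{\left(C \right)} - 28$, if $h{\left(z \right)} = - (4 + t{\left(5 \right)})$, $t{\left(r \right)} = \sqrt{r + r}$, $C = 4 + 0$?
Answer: $-32 - \sqrt{10} \approx -35.162$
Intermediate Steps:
$C = 4$
$t{\left(r \right)} = \sqrt{2} \sqrt{r}$ ($t{\left(r \right)} = \sqrt{2 r} = \sqrt{2} \sqrt{r}$)
$h{\left(z \right)} = -4 - \sqrt{10}$ ($h{\left(z \right)} = - (4 + \sqrt{2} \sqrt{5}) = - (4 + \sqrt{10}) = -4 - \sqrt{10}$)
$h{\left(C \right)} - 28 = \left(-4 - \sqrt{10}\right) - 28 = -32 - \sqrt{10}$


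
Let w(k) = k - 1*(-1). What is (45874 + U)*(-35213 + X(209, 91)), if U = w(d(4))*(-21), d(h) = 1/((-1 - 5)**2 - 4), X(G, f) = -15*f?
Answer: -26834992475/16 ≈ -1.6772e+9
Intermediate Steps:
d(h) = 1/32 (d(h) = 1/((-6)**2 - 4) = 1/(36 - 4) = 1/32)
w(k) = 1 + k (w(k) = k + 1 = 1 + k)
U = -693/32 (U = (1 + 1/32)*(-21) = (33/32)*(-21) = -693/32 ≈ -21.656)
(45874 + U)*(-35213 + X(209, 91)) = (45874 - 693/32)*(-35213 - 15*91) = 1467275*(-35213 - 1365)/32 = (1467275/32)*(-36578) = -26834992475/16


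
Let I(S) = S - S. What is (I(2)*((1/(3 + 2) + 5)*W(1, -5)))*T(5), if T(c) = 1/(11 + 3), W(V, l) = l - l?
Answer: 0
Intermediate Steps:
W(V, l) = 0
I(S) = 0
T(c) = 1/14
(I(2)*((1/(3 + 2) + 5)*W(1, -5)))*T(5) = (0*((1/(3 + 2) + 5)*0))*(1/14) = (0*((1/5 + 5)*0))*(1/14) = (0*((⅕ + 5)*0))*(1/14) = (0*((26/5)*0))*(1/14) = (0*0)*(1/14) = 0*(1/14) = 0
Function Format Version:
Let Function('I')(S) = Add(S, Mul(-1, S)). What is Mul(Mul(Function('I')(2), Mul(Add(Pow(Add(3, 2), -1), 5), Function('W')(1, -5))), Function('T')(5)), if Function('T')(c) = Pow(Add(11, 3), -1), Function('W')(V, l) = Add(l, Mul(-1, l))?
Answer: 0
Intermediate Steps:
Function('W')(V, l) = 0
Function('I')(S) = 0
Function('T')(c) = Rational(1, 14) (Function('T')(c) = Pow(14, -1) = Rational(1, 14))
Mul(Mul(Function('I')(2), Mul(Add(Pow(Add(3, 2), -1), 5), Function('W')(1, -5))), Function('T')(5)) = Mul(Mul(0, Mul(Add(Pow(Add(3, 2), -1), 5), 0)), Rational(1, 14)) = Mul(Mul(0, Mul(Add(Pow(5, -1), 5), 0)), Rational(1, 14)) = Mul(Mul(0, Mul(Add(Rational(1, 5), 5), 0)), Rational(1, 14)) = Mul(Mul(0, Mul(Rational(26, 5), 0)), Rational(1, 14)) = Mul(Mul(0, 0), Rational(1, 14)) = Mul(0, Rational(1, 14)) = 0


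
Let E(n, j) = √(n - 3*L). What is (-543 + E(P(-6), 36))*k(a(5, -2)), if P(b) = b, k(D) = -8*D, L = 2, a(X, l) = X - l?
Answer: 30408 - 112*I*√3 ≈ 30408.0 - 193.99*I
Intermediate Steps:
E(n, j) = √(-6 + n) (E(n, j) = √(n - 3*2) = √(n - 6) = √(-6 + n))
(-543 + E(P(-6), 36))*k(a(5, -2)) = (-543 + √(-6 - 6))*(-8*(5 - 1*(-2))) = (-543 + √(-12))*(-8*(5 + 2)) = (-543 + 2*I*√3)*(-8*7) = (-543 + 2*I*√3)*(-56) = 30408 - 112*I*√3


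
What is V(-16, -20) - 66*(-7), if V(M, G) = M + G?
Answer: 426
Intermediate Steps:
V(M, G) = G + M
V(-16, -20) - 66*(-7) = (-20 - 16) - 66*(-7) = -36 + 462 = 426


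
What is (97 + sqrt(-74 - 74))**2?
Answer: 9261 + 388*I*sqrt(37) ≈ 9261.0 + 2360.1*I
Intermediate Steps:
(97 + sqrt(-74 - 74))**2 = (97 + sqrt(-148))**2 = (97 + 2*I*sqrt(37))**2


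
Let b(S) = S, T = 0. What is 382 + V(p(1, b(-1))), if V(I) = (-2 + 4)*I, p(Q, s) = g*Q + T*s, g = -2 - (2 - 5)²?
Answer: 360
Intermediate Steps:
g = -11 (g = -2 - 1*(-3)² = -2 - 1*9 = -2 - 9 = -11)
p(Q, s) = -11*Q (p(Q, s) = -11*Q + 0*s = -11*Q + 0 = -11*Q)
V(I) = 2*I
382 + V(p(1, b(-1))) = 382 + 2*(-11*1) = 382 + 2*(-11) = 382 - 22 = 360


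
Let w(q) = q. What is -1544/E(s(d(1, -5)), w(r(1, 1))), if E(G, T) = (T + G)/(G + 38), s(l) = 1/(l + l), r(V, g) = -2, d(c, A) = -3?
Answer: 350488/13 ≈ 26961.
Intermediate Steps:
s(l) = 1/(2*l)
E(G, T) = (G + T)/(38 + G)
-1544/E(s(d(1, -5)), w(r(1, 1))) = -1544*(38 + (1/2)/(-3))/((1/2)/(-3) - 2) = -1544*(38 + (1/2)*(-1/3))/((1/2)*(-1/3) - 2) = -1544*(38 - 1/6)/(-1/6 - 2) = -1544/(-13/6/(227/6)) = -1544/((6/227)*(-13/6)) = -1544/(-13/227) = -1544*(-227/13) = 350488/13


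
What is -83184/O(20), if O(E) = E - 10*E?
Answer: 6932/15 ≈ 462.13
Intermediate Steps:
O(E) = -9*E
-83184/O(20) = -83184/((-9*20)) = -83184/(-180) = -83184*(-1/180) = 6932/15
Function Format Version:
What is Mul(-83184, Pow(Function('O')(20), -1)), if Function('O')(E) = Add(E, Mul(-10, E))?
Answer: Rational(6932, 15) ≈ 462.13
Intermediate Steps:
Function('O')(E) = Mul(-9, E)
Mul(-83184, Pow(Function('O')(20), -1)) = Mul(-83184, Pow(Mul(-9, 20), -1)) = Mul(-83184, Pow(-180, -1)) = Mul(-83184, Rational(-1, 180)) = Rational(6932, 15)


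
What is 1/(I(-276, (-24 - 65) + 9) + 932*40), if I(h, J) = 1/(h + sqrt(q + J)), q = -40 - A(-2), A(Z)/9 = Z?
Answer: 2843643564/106011021776641 + I*sqrt(102)/106011021776641 ≈ 2.6824e-5 + 9.5268e-14*I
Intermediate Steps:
A(Z) = 9*Z
q = -22 (q = -40 - 9*(-2) = -40 - 1*(-18) = -40 + 18 = -22)
I(h, J) = 1/(h + sqrt(-22 + J))
1/(I(-276, (-24 - 65) + 9) + 932*40) = 1/(1/(-276 + sqrt(-22 + ((-24 - 65) + 9))) + 932*40) = 1/(1/(-276 + sqrt(-22 + (-89 + 9))) + 37280) = 1/(1/(-276 + sqrt(-22 - 80)) + 37280) = 1/(1/(-276 + sqrt(-102)) + 37280) = 1/(1/(-276 + I*sqrt(102)) + 37280) = 1/(37280 + 1/(-276 + I*sqrt(102)))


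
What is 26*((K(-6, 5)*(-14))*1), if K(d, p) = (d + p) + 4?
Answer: -1092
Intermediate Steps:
K(d, p) = 4 + d + p
26*((K(-6, 5)*(-14))*1) = 26*(((4 - 6 + 5)*(-14))*1) = 26*((3*(-14))*1) = 26*(-42*1) = 26*(-42) = -1092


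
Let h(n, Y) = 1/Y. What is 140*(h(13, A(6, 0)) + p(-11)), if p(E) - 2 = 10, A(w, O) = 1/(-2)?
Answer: 1400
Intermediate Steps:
A(w, O) = -½
p(E) = 12 (p(E) = 2 + 10 = 12)
140*(h(13, A(6, 0)) + p(-11)) = 140*(1/(-½) + 12) = 140*(-2 + 12) = 140*10 = 1400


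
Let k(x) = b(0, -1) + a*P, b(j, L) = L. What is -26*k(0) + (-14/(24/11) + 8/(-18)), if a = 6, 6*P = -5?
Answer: 5369/36 ≈ 149.14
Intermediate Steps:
P = -⅚ (P = (⅙)*(-5) = -⅚ ≈ -0.83333)
k(x) = -6 (k(x) = -1 + 6*(-⅚) = -1 - 5 = -6)
-26*k(0) + (-14/(24/11) + 8/(-18)) = -26*(-6) + (-14/(24/11) + 8/(-18)) = 156 + (-14/(24*(1/11)) + 8*(-1/18)) = 156 + (-14/24/11 - 4/9) = 156 + (-14*11/24 - 4/9) = 156 + (-77/12 - 4/9) = 156 - 247/36 = 5369/36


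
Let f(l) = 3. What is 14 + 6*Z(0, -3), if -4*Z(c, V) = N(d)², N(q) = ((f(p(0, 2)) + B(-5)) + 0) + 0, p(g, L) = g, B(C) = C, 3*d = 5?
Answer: 8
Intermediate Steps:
d = 5/3 (d = (⅓)*5 = 5/3 ≈ 1.6667)
N(q) = -2 (N(q) = ((3 - 5) + 0) + 0 = (-2 + 0) + 0 = -2 + 0 = -2)
Z(c, V) = -1 (Z(c, V) = -¼*(-2)² = -¼*4 = -1)
14 + 6*Z(0, -3) = 14 + 6*(-1) = 14 - 6 = 8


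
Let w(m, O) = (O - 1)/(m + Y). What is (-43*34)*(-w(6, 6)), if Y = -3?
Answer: 7310/3 ≈ 2436.7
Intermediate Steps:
w(m, O) = (-1 + O)/(-3 + m) (w(m, O) = (O - 1)/(m - 3) = (-1 + O)/(-3 + m))
(-43*34)*(-w(6, 6)) = (-43*34)*(-(-1 + 6)/(-3 + 6)) = -(-1462)*5/3 = -1462*(-5/3) = 7310/3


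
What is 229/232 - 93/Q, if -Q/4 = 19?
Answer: 9745/4408 ≈ 2.2108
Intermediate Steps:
Q = -76 (Q = -4*19 = -76)
229/232 - 93/Q = 229/232 - 93/(-76) = 229*(1/232) - 93*(-1/76) = 229/232 + 93/76 = 9745/4408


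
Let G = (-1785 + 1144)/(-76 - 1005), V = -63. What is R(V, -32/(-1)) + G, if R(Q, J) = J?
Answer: 35233/1081 ≈ 32.593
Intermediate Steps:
G = 641/1081 (G = -641/(-1081) = -641*(-1/1081) = 641/1081 ≈ 0.59297)
R(V, -32/(-1)) + G = -32/(-1) + 641/1081 = -32*(-1) + 641/1081 = 32 + 641/1081 = 35233/1081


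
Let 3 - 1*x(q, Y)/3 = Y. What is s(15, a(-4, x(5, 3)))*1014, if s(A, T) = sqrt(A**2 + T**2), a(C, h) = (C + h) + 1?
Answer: 3042*sqrt(26) ≈ 15511.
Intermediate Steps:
x(q, Y) = 9 - 3*Y
a(C, h) = 1 + C + h
s(15, a(-4, x(5, 3)))*1014 = sqrt(15**2 + (1 - 4 + (9 - 3*3))**2)*1014 = sqrt(225 + (1 - 4 + (9 - 9))**2)*1014 = sqrt(225 + (1 - 4 + 0)**2)*1014 = sqrt(225 + (-3)**2)*1014 = sqrt(225 + 9)*1014 = sqrt(234)*1014 = (3*sqrt(26))*1014 = 3042*sqrt(26)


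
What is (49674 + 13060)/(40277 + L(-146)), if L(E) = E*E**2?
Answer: -8962/438837 ≈ -0.020422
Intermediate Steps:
L(E) = E**3
(49674 + 13060)/(40277 + L(-146)) = (49674 + 13060)/(40277 + (-146)**3) = 62734/(40277 - 3112136) = 62734/(-3071859) = 62734*(-1/3071859) = -8962/438837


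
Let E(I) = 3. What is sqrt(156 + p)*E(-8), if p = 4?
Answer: 12*sqrt(10) ≈ 37.947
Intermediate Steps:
sqrt(156 + p)*E(-8) = sqrt(156 + 4)*3 = sqrt(160)*3 = (4*sqrt(10))*3 = 12*sqrt(10)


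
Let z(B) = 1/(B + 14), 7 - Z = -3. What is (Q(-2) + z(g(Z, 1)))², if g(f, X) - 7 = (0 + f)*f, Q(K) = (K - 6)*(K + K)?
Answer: 15000129/14641 ≈ 1024.5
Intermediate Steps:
Z = 10 (Z = 7 - 1*(-3) = 7 + 3 = 10)
Q(K) = 2*K*(-6 + K) (Q(K) = (-6 + K)*(2*K) = 2*K*(-6 + K))
g(f, X) = 7 + f² (g(f, X) = 7 + (0 + f)*f = 7 + f*f = 7 + f²)
z(B) = 1/(14 + B)
(Q(-2) + z(g(Z, 1)))² = (2*(-2)*(-6 - 2) + 1/(14 + (7 + 10²)))² = (2*(-2)*(-8) + 1/(14 + (7 + 100)))² = (32 + 1/(14 + 107))² = (32 + 1/121)² = (3873/121)² = 15000129/14641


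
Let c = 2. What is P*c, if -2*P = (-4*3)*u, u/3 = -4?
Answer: -144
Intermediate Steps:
u = -12 (u = 3*(-4) = -12)
P = -72 (P = -(-4*3)*(-12)/2 = -(-6)*(-12) = -1/2*144 = -72)
P*c = -72*2 = -144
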